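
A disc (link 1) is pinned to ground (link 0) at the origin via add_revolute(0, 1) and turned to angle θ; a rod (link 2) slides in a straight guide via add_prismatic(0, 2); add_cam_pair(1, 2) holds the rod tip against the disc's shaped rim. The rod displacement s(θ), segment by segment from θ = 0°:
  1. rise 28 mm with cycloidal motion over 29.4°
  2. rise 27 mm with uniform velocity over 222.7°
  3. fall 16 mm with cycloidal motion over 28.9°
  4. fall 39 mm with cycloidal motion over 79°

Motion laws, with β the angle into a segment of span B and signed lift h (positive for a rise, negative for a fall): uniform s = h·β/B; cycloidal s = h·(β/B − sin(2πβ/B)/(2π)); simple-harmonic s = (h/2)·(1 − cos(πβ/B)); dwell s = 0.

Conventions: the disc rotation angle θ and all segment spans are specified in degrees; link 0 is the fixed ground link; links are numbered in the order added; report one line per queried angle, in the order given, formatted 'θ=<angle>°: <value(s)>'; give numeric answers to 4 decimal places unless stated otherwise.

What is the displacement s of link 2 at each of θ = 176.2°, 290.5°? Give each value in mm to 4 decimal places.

segment 1 (0° to 29.4°, cycloidal, h = 28) is passed completely: s = 0.0000 + (28) = 28.0000
θ = 176.2° falls in segment 2 (29.4° to 252.1°, uniform, h = 27): β = 176.2 − 29.4 = 146.8°, B = 222.7°; Δs = 27·146.8/222.7 = 17.7979; s = 28.0000 + 17.7979 = 45.7979
segment 2 (29.4° to 252.1°, uniform, h = 27) is passed completely: s = 28.0000 + (27) = 55.0000
segment 3 (252.1° to 281°, cycloidal, h = -16) is passed completely: s = 55.0000 + (-16) = 39.0000
θ = 290.5° falls in segment 4 (281° to 360°, cycloidal, h = -39): β = 290.5 − 281 = 9.5°, B = 79°; Δs = -39·(0.1203 − sin(2π·0.1203)/(2π)) = -0.4337; s = 39.0000 − 0.4337 = 38.5663

θ=176.2°: 45.7979
θ=290.5°: 38.5663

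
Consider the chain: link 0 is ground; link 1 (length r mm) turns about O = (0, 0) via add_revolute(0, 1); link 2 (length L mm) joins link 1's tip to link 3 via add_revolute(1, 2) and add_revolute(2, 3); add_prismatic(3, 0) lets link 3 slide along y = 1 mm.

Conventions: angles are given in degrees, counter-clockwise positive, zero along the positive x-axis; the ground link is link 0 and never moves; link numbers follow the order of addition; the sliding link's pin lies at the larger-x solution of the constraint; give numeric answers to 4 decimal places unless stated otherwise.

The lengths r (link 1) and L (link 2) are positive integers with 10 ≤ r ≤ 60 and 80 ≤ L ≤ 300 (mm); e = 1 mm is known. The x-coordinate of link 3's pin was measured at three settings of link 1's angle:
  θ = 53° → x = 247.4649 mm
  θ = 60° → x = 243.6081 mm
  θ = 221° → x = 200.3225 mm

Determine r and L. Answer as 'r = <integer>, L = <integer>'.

constraint per measurement: (x − r cos θ)² + (r sin θ − e)² = L²
subtracting the θ₁ and θ₂ equations cancels the r² and L² terms:
r = (x₁² − x₂²) / (2[(x₁cos θ₁ + e sin θ₁) − (x₂cos θ₂ + e sin θ₂)]) = 35.0001 → r = 35
L² = (x₁ − r cos θ₁)² + (r sin θ₁ − e)² = 51984.0056 → L = 228.0000 → L = 228
check at θ₃=221°: x = 200.3225 (printed 200.3225) ✓

r = 35, L = 228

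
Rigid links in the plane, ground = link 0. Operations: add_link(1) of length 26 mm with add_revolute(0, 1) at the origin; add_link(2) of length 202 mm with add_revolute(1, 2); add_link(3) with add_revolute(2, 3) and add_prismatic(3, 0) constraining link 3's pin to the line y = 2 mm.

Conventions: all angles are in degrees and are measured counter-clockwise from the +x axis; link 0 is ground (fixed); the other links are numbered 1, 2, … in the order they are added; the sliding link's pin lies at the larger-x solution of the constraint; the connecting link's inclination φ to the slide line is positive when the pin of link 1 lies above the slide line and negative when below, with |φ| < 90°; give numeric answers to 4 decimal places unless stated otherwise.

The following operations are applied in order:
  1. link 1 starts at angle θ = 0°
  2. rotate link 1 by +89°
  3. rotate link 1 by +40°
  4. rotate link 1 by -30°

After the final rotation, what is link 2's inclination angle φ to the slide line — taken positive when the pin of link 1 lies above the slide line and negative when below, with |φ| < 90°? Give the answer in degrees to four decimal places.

geometry: r = 26 mm, L = 202 mm, e = 2 mm; θ starts at 0°
rotate link 1 by +89°: θ ← 0° +89° = 89°
rotate link 1 by +40°: θ ← 89° +40° = 129°
rotate link 1 by -30°: θ ← 129° -30° = 99°
h = r sin θ − e = 25.679897 − 2 = 23.679897
sin φ = h / L = 23.679897 / 202 = 0.11722721
φ = arcsin(0.11722721) = 6.732104°

6.7321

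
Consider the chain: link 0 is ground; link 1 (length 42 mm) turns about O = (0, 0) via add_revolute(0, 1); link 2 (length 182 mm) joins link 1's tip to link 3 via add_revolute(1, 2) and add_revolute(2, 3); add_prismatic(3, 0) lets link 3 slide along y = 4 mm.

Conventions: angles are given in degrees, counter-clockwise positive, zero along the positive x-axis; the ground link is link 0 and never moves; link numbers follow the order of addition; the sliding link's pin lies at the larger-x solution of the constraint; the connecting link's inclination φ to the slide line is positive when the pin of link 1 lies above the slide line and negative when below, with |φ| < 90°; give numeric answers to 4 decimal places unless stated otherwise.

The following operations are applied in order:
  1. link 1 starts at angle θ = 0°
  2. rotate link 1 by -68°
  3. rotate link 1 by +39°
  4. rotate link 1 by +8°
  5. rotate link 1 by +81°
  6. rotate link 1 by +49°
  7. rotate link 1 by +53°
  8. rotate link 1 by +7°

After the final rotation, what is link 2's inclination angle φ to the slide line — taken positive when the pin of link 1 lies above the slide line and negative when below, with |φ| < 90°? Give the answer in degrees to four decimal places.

geometry: r = 42 mm, L = 182 mm, e = 4 mm; θ starts at 0°
rotate link 1 by -68°: θ ← 0° -68° = -68°
rotate link 1 by +39°: θ ← -68° +39° = -29°
rotate link 1 by +8°: θ ← -29° +8° = -21°
rotate link 1 by +81°: θ ← -21° +81° = 60°
rotate link 1 by +49°: θ ← 60° +49° = 109°
rotate link 1 by +53°: θ ← 109° +53° = 162°
rotate link 1 by +7°: θ ← 162° +7° = 169°
h = r sin θ − e = 8.013978 − 4 = 4.013978
sin φ = h / L = 4.013978 / 182 = 0.02205482
φ = arcsin(0.02205482) = 1.263751°

1.2638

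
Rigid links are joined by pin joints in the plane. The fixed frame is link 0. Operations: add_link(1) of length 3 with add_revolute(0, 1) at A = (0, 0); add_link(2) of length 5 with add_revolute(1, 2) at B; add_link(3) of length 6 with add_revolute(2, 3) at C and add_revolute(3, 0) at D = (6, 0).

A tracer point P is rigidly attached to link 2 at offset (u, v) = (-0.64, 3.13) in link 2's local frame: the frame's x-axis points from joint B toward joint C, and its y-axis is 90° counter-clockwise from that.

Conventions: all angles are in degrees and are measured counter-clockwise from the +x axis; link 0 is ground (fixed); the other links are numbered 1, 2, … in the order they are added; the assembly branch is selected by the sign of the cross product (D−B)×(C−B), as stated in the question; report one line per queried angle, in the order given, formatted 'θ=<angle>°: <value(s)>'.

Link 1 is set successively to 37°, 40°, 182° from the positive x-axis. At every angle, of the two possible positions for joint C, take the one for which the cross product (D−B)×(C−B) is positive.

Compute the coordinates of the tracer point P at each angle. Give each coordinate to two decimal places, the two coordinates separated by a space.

A=(0,0), D=(6.00,0)
θ=37°: B = A + 3.00·(cos37°, sin37°) = (2.3959, 1.8054)
θ=37°: |BD| = 4.0310
θ=37°: circle(B,5.00) ∩ circle(D,6.00): a=0.6511, h=4.9574
θ=37°:   candidates: C₊=(5.1984,5.9462) cross=19.983; C₋=(0.7577,-2.9186) cross=-19.983
θ=37°:   branch + wants cross > 0 → take C=(5.1984,5.9462) (cross=19.983)
θ=37°: ex = (C−B)/|BC| = (0.5605,0.8282); ey = (-0.8282,0.5605)
θ=37°: P = B + -0.64·ex + 3.13·ey = (-0.5549,3.0298)
θ=40°: B = A + 3.00·(cos40°, sin40°) = (2.2981, 1.9284)
θ=40°: |BD| = 4.1740
θ=40°: circle(B,5.00) ∩ circle(D,6.00): a=0.7693, h=4.9405
θ=40°:   candidates: C₊=(5.2629,5.9546) cross=20.622; C₋=(0.6980,-2.8087) cross=-20.622
θ=40°:   branch + wants cross > 0 → take C=(5.2629,5.9546) (cross=20.622)
θ=40°: ex = (C−B)/|BC| = (0.5930,0.8052); ey = (-0.8052,0.5930)
θ=40°: P = B + -0.64·ex + 3.13·ey = (-0.6017,3.2690)
θ=182°: B = A + 3.00·(cos182°, sin182°) = (-2.9982, -0.1047)
θ=182°: |BD| = 8.9988
θ=182°: circle(B,5.00) ∩ circle(D,6.00): a=3.8882, h=3.1436
θ=182°:   candidates: C₊=(0.8532,3.0839) cross=28.288; C₋=(0.9263,-3.2028) cross=-28.288
θ=182°:   branch + wants cross > 0 → take C=(0.8532,3.0839) (cross=28.288)
θ=182°: ex = (C−B)/|BC| = (0.7703,0.6377); ey = (-0.6377,0.7703)
θ=182°: P = B + -0.64·ex + 3.13·ey = (-5.4872,1.8981)

θ=37°: -0.55 3.03
θ=40°: -0.60 3.27
θ=182°: -5.49 1.90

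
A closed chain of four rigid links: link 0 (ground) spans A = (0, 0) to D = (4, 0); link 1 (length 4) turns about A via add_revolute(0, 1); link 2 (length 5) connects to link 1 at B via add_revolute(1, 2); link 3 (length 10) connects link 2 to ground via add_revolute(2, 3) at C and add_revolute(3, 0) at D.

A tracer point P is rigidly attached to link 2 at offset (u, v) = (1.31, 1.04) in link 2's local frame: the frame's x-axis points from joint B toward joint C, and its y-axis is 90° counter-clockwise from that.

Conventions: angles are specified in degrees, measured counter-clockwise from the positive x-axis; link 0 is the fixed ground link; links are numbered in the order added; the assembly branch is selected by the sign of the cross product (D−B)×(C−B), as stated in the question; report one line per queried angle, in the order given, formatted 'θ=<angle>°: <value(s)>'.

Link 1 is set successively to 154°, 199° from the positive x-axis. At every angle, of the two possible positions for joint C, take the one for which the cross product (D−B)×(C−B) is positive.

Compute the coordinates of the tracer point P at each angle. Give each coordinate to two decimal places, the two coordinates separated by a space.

A=(0,0), D=(4.00,0)
θ=154°: B = A + 4.00·(cos154°, sin154°) = (-3.5952, 1.7535)
θ=154°: |BD| = 7.7950
θ=154°: circle(B,5.00) ∩ circle(D,10.00): a=-0.9133, h=4.9159
θ=154°:   candidates: C₊=(-3.3793,6.7488) cross=38.319; C₋=(-5.5909,-2.8309) cross=-38.319
θ=154°:   branch + wants cross > 0 → take C=(-3.3793,6.7488) (cross=38.319)
θ=154°: ex = (C−B)/|BC| = (0.0432,0.9991); ey = (-0.9991,0.0432)
θ=154°: P = B + 1.31·ex + 1.04·ey = (-4.5776,3.1072)
θ=199°: B = A + 4.00·(cos199°, sin199°) = (-3.7821, -1.3023)
θ=199°: |BD| = 7.8903
θ=199°: circle(B,5.00) ∩ circle(D,10.00): a=-0.8075, h=4.9344
θ=199°:   candidates: C₊=(-5.3929,3.4311) cross=38.933; C₋=(-3.7641,-6.3022) cross=-38.933
θ=199°:   branch + wants cross > 0 → take C=(-5.3929,3.4311) (cross=38.933)
θ=199°: ex = (C−B)/|BC| = (-0.3222,0.9467); ey = (-0.9467,-0.3222)
θ=199°: P = B + 1.31·ex + 1.04·ey = (-5.1887,-0.3972)

θ=154°: -4.58 3.11
θ=199°: -5.19 -0.40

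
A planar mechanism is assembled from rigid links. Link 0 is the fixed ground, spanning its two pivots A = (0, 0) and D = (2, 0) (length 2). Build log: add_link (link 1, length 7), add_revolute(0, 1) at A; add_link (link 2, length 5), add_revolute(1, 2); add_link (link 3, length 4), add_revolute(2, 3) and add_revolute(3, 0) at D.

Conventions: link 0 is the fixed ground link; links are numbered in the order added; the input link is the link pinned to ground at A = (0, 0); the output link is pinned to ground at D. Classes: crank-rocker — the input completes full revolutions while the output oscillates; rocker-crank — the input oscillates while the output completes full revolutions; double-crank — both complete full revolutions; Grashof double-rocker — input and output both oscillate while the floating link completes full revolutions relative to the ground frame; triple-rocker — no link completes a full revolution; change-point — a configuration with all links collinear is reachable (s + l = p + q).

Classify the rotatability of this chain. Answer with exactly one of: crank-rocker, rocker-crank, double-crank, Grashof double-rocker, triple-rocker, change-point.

lengths: ground=2, input=7, coupler=5, output=4
sorted: s=2 (shortest), l=7 (longest), p+q=9
s + l = 9 vs p + q = 9
s + l = p + q → change-point (collinear configuration reachable)

change-point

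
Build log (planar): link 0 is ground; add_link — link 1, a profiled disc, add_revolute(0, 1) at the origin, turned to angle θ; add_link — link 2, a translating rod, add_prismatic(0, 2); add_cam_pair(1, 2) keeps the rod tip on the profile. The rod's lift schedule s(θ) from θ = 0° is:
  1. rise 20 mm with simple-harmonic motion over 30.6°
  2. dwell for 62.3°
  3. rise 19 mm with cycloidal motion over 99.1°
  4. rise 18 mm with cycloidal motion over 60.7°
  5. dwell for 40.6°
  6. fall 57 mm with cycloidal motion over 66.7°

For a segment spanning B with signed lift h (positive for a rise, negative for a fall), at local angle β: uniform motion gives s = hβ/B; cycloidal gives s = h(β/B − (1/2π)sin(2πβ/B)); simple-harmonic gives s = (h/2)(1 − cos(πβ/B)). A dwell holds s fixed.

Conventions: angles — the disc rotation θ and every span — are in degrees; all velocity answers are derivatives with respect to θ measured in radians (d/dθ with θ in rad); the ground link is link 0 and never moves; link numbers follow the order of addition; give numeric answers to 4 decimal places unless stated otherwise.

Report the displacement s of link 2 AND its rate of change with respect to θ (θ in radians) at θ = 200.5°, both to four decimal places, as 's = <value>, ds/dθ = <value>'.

seg 1 [0°–30.6°] simple-harmonic, h=20: full span → s += 20 → s = 20.0000
seg 2 [30.6°–92.9°] dwell: s stays 20.0000
seg 3 [92.9°–192°] cycloidal, h=19: full span → s += 19 → s = 39.0000
seg 4 [192°–252.7°] cycloidal, h=18: θ=200.5° here. β=8.5, B=60.7. 18·(0.1400 − sin(2π·0.1400)/(2π)) = 0.3129 → s = 39.3129
velocity in seg [192°–252.7°] (cycloidal), θ in radians: β = 8.5° = 0.1484 rad, B = 60.7° = 1.0594 rad; ds/dθ = (h/B)(1 − cos(2πβ/B)) = (18/1.0594)(1 − cos(2π·0.1400)) = 6.163062 mm/rad

s = 39.3129, ds/dθ = 6.1631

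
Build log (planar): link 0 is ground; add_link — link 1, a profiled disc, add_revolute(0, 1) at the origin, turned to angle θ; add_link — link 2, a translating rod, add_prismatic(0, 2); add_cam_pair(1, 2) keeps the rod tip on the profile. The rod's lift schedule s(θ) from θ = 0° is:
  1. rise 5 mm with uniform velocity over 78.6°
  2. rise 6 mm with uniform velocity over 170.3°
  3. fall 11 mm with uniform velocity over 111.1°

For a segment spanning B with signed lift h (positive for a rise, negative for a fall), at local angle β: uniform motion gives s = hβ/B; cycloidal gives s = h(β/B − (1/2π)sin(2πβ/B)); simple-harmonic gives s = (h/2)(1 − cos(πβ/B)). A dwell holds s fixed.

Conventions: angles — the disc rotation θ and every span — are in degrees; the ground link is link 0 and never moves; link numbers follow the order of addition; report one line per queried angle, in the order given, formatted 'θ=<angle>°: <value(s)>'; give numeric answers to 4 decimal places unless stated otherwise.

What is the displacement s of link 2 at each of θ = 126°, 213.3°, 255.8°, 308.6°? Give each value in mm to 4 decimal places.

seg 1 [0°–78.6°] uniform, h=5: full span → s += 5 → s = 5.0000
seg 2 [78.6°–248.9°] uniform, h=6: θ=126° here. β=47.4, B=170.3. 6·47.4/170.3 = 1.6700 → s = 6.6700
seg 2 [78.6°–248.9°] uniform, h=6: θ=213.3° here. β=134.7, B=170.3. 6·134.7/170.3 = 4.7457 → s = 9.7457
seg 2 [78.6°–248.9°] uniform, h=6: full span → s += 6 → s = 11.0000
seg 3 [248.9°–360°] uniform, h=-11: θ=255.8° here. β=6.9, B=111.1. -11·6.9/111.1 = -0.6832 → s = 10.3168
seg 3 [248.9°–360°] uniform, h=-11: θ=308.6° here. β=59.7, B=111.1. -11·59.7/111.1 = -5.9109 → s = 5.0891

θ=126°: 6.6700
θ=213.3°: 9.7457
θ=255.8°: 10.3168
θ=308.6°: 5.0891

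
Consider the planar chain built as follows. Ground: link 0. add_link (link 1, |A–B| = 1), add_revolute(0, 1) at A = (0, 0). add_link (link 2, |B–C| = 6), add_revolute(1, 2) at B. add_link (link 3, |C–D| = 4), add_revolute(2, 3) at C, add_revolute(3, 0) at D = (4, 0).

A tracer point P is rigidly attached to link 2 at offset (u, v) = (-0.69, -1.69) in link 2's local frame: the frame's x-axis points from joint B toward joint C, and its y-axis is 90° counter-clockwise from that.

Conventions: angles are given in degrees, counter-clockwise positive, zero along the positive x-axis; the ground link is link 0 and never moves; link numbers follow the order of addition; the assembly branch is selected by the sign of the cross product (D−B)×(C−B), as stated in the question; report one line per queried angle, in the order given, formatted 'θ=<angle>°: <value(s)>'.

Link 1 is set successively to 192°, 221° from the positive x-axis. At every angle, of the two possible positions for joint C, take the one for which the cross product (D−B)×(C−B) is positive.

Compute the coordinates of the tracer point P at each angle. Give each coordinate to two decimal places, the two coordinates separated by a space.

A=(0,0), D=(4.00,0)
θ=192°: B = A + 1.00·(cos192°, sin192°) = (-0.9781, -0.2079)
θ=192°: |BD| = 4.9825
θ=192°: circle(B,6.00) ∩ circle(D,4.00): a=4.4983, h=3.9706
θ=192°:   candidates: C₊=(3.3505,3.9469) cross=19.783; C₋=(3.6819,-3.9873) cross=-19.783
θ=192°:   branch + wants cross > 0 → take C=(3.3505,3.9469) (cross=19.783)
θ=192°: ex = (C−B)/|BC| = (0.7214,0.6925); ey = (-0.6925,0.7214)
θ=192°: P = B + -0.69·ex + -1.69·ey = (-0.3057,-1.9050)
θ=221°: B = A + 1.00·(cos221°, sin221°) = (-0.7547, -0.6561)
θ=221°: |BD| = 4.7998
θ=221°: circle(B,6.00) ∩ circle(D,4.00): a=4.4833, h=3.9875
θ=221°:   candidates: C₊=(3.1415,3.9068) cross=19.139; C₋=(4.2316,-3.9933) cross=-19.139
θ=221°:   branch + wants cross > 0 → take C=(3.1415,3.9068) (cross=19.139)
θ=221°: ex = (C−B)/|BC| = (0.6494,0.7605); ey = (-0.7605,0.6494)
θ=221°: P = B + -0.69·ex + -1.69·ey = (0.0824,-2.2782)

θ=192°: -0.31 -1.90
θ=221°: 0.08 -2.28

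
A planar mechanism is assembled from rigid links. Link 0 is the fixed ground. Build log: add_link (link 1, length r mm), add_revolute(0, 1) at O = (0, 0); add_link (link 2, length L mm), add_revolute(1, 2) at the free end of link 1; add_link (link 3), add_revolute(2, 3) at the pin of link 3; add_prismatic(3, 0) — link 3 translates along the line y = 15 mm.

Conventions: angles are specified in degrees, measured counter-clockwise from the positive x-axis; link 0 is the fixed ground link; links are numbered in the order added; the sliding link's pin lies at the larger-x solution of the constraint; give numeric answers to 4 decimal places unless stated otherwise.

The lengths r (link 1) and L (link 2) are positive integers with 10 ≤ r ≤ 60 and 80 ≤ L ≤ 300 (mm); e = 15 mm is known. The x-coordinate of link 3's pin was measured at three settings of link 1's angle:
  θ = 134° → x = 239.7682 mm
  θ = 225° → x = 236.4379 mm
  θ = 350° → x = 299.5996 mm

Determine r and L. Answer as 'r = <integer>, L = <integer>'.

constraint per measurement: (x − r cos θ)² + (r sin θ − e)² = L²
subtracting the θ₁ and θ₂ equations cancels the r² and L² terms:
r = (x₁² − x₂²) / (2[(x₁cos θ₁ + e sin θ₁) − (x₂cos θ₂ + e sin θ₂)]) = 35.9999 → r = 36
L² = (x₁ − r cos θ₁)² + (r sin θ₁ − e)² = 70225.0058 → L = 265.0000 → L = 265
check at θ₃=350°: x = 299.5996 (printed 299.5996) ✓

r = 36, L = 265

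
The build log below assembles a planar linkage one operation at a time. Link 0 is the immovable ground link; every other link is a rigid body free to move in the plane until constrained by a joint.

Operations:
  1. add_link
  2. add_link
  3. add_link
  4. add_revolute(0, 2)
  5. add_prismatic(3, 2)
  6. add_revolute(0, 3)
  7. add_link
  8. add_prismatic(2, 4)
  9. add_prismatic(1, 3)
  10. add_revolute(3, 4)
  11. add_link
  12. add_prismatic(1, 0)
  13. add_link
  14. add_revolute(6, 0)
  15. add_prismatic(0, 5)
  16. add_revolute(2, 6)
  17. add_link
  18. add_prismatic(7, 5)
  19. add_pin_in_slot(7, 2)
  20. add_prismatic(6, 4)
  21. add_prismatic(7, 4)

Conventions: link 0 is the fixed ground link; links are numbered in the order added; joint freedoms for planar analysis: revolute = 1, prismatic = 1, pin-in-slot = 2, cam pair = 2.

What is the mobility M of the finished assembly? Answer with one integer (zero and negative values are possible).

L=1 J1=0 J2=0
add link → L=2 J1=0 J2=0
add link → L=3 J1=0 J2=0
add link → L=4 J1=0 J2=0
R@0,2 dof=1 J1 → L=4 J1=1 J2=0
P@3,2 dof=1 J1 → L=4 J1=2 J2=0
R@0,3 dof=1 J1 → L=4 J1=3 J2=0
add link → L=5 J1=3 J2=0
P@2,4 dof=1 J1 → L=5 J1=4 J2=0
P@1,3 dof=1 J1 → L=5 J1=5 J2=0
R@3,4 dof=1 J1 → L=5 J1=6 J2=0
add link → L=6 J1=6 J2=0
P@1,0 dof=1 J1 → L=6 J1=7 J2=0
add link → L=7 J1=7 J2=0
R@6,0 dof=1 J1 → L=7 J1=8 J2=0
P@0,5 dof=1 J1 → L=7 J1=9 J2=0
R@2,6 dof=1 J1 → L=7 J1=10 J2=0
add link → L=8 J1=10 J2=0
P@7,5 dof=1 J1 → L=8 J1=11 J2=0
PS@7,2 dof=2 J2 → L=8 J1=11 J2=1
P@6,4 dof=1 J1 → L=8 J1=12 J2=1
P@7,4 dof=1 J1 → L=8 J1=13 J2=1
M=3(L−1)−2J1−J2=3·7−2·13−1=-6

M = -6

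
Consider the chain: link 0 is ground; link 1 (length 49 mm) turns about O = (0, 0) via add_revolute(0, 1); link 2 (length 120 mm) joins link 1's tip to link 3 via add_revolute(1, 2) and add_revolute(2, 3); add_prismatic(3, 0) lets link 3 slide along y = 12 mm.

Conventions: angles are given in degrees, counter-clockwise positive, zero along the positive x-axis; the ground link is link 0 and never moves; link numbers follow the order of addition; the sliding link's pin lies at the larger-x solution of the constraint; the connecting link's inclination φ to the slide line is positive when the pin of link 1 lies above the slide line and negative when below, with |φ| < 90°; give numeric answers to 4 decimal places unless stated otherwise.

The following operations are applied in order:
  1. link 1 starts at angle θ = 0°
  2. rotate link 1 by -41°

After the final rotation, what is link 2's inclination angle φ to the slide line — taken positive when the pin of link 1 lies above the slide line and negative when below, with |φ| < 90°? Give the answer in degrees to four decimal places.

geometry: r = 49 mm, L = 120 mm, e = 12 mm; θ starts at 0°
rotate link 1 by -41°: θ ← 0° -41° = -41°
h = r sin θ − e = -32.146892 − 12 = -44.146892
sin φ = h / L = -44.146892 / 120 = -0.36789077
φ = arcsin(-0.36789077) = -21.585594°

-21.5856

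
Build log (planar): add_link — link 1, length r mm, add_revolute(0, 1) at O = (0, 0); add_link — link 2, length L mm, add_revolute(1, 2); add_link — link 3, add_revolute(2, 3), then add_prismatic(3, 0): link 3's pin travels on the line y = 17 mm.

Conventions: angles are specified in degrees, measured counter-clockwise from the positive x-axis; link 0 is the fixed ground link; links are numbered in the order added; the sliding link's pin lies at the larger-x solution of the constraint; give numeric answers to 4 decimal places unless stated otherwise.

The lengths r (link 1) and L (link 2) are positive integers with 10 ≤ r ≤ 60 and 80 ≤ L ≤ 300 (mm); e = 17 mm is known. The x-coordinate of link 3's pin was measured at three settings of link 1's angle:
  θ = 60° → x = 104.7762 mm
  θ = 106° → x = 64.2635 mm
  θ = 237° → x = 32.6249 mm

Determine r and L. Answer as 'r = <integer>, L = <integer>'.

constraint per measurement: (x − r cos θ)² + (r sin θ − e)² = L²
subtracting the θ₁ and θ₂ equations cancels the r² and L² terms:
r = (x₁² − x₂²) / (2[(x₁cos θ₁ + e sin θ₁) − (x₂cos θ₂ + e sin θ₂)]) = 50.0000 → r = 50
L² = (x₁ − r cos θ₁)² + (r sin θ₁ − e)² = 7055.9989 → L = 84.0000 → L = 84
check at θ₃=237°: x = 32.6249 (printed 32.6249) ✓

r = 50, L = 84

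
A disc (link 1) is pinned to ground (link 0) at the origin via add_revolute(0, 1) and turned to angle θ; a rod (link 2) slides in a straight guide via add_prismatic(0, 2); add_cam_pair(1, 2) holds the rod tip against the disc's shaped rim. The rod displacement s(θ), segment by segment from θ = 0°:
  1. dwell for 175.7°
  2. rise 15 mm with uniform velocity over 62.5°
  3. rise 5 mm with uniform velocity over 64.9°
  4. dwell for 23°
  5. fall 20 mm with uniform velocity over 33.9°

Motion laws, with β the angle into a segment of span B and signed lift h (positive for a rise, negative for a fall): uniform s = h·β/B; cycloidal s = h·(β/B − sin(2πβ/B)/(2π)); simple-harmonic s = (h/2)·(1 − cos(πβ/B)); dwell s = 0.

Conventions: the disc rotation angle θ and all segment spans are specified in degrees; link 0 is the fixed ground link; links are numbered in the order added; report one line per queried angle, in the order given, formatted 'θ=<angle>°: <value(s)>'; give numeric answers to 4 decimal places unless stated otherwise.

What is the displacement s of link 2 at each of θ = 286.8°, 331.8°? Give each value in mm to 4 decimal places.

segment 1 (0° to 175.7°, dwell): s unchanged at 0.0000
segment 2 (175.7° to 238.2°, uniform, h = 15) is passed completely: s = 0.0000 + (15) = 15.0000
θ = 286.8° falls in segment 3 (238.2° to 303.1°, uniform, h = 5): β = 286.8 − 238.2 = 48.6°, B = 64.9°; Δs = 5·48.6/64.9 = 3.7442; s = 15.0000 + 3.7442 = 18.7442
segment 3 (238.2° to 303.1°, uniform, h = 5) is passed completely: s = 15.0000 + (5) = 20.0000
segment 4 (303.1° to 326.1°, dwell): s unchanged at 20.0000
θ = 331.8° falls in segment 5 (326.1° to 360°, uniform, h = -20): β = 331.8 − 326.1 = 5.7°, B = 33.9°; Δs = -20·5.7/33.9 = -3.3628; s = 20.0000 − 3.3628 = 16.6372

θ=286.8°: 18.7442
θ=331.8°: 16.6372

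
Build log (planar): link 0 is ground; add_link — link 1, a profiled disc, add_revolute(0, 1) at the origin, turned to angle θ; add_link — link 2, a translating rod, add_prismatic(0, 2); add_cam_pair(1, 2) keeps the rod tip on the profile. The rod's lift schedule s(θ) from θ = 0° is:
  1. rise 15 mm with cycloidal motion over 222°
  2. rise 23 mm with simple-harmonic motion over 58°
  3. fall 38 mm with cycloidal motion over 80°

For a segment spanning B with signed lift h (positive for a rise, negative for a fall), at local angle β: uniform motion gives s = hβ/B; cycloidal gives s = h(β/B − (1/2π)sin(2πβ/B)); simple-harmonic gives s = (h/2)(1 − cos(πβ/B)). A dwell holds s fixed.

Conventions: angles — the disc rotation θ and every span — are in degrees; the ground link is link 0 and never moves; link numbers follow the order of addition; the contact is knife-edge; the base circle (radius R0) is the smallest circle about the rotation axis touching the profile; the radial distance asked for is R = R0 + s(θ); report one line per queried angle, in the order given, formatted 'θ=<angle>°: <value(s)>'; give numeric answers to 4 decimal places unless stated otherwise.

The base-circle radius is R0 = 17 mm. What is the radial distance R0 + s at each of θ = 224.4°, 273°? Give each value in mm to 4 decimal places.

seg 1 [0°–222°] cycloidal, h=15: full span → s += 15 → s = 15.0000
seg 2 [222°–280°] simple-harmonic, h=23: θ=224.4° here. β=2.4, B=58. 23/2·(1 − cos(π·0.0414)) = 0.0970 → s = 15.0970
seg 2 [222°–280°] simple-harmonic, h=23: θ=273° here. β=51, B=58. 23/2·(1 − cos(π·0.8793)) = 22.1832 → s = 37.1832
θ=224.4°: R = R0 + s = 17 + 15.0970 = 32.0970
θ=273°: R = R0 + s = 17 + 37.1832 = 54.1832

θ=224.4°: 32.0970
θ=273°: 54.1832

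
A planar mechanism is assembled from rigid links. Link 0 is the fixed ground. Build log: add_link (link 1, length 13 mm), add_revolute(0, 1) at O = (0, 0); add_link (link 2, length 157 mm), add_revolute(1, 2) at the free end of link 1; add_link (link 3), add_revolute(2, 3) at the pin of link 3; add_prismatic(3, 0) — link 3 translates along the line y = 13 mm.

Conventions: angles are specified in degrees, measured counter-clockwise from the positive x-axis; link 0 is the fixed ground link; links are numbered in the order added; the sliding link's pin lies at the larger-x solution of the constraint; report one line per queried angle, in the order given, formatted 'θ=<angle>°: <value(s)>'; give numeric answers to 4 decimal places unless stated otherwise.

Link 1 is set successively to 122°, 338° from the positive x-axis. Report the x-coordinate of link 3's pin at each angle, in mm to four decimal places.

geometry: r = 13 mm, L = 157 mm, e = 13 mm
θ=122°: crank pin P = (r cos θ, r sin θ) = (-6.888950, 11.024625)
θ=122°: h = r sin θ − e = 11.024625 − 13 = -1.975375
θ=122°: x = r cos θ + √(L² − h²) = -6.888950 + 156.987572 = 150.098622
θ=338°: crank pin P = (r cos θ, r sin θ) = (12.053390, -4.869886)
θ=338°: h = r sin θ − e = -4.869886 − 13 = -17.869886
θ=338°: x = r cos θ + √(L² − h²) = 12.053390 + 155.979701 = 168.033091

θ=122°: 150.0986
θ=338°: 168.0331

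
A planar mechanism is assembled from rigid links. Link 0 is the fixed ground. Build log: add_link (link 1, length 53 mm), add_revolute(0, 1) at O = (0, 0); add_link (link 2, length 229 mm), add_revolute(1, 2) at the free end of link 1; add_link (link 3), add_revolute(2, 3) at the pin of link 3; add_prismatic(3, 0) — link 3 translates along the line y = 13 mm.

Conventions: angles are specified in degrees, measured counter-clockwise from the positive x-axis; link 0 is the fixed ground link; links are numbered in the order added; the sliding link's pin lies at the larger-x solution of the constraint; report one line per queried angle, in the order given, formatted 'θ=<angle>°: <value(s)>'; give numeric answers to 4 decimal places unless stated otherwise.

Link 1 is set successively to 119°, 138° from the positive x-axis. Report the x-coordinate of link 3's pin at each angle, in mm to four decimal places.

geometry: r = 53 mm, L = 229 mm, e = 13 mm
θ=119°: crank pin P = (r cos θ, r sin θ) = (-25.694910, 46.354844)
θ=119°: h = r sin θ − e = 46.354844 − 13 = 33.354844
θ=119°: x = r cos θ + √(L² − h²) = -25.694910 + 226.557839 = 200.862929
θ=138°: crank pin P = (r cos θ, r sin θ) = (-39.386676, 35.463922)
θ=138°: h = r sin θ − e = 35.463922 − 13 = 22.463922
θ=138°: x = r cos θ + √(L² − h²) = -39.386676 + 227.895529 = 188.508853

θ=119°: 200.8629
θ=138°: 188.5089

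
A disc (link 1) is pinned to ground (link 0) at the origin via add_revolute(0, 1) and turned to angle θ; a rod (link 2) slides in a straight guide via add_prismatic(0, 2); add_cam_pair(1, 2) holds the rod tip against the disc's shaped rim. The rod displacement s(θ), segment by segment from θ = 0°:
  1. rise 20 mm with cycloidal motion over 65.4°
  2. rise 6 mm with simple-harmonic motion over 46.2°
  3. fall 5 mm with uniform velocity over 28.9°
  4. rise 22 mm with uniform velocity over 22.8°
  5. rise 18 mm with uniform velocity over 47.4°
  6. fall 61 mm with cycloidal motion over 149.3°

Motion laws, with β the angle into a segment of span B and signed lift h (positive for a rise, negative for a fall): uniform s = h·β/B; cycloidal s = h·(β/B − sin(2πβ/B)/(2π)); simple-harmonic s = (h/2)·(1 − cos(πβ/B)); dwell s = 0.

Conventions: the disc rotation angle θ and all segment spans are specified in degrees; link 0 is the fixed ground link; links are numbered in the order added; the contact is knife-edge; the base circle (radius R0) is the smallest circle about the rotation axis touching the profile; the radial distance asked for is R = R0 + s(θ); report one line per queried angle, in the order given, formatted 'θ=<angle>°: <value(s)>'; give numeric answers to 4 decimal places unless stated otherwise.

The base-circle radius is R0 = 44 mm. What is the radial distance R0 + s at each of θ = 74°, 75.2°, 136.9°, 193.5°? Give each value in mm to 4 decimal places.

segment 1 (0° to 65.4°, cycloidal, h = 20) is passed completely: s = 0.0000 + (20) = 20.0000
θ = 74° falls in segment 2 (65.4° to 111.6°, simple-harmonic, h = 6): β = 74 − 65.4 = 8.6°, B = 46.2°; Δs = 6/2·(1 − cos(π·0.1861)) = 0.4985; s = 20.0000 + 0.4985 = 20.4985
θ = 75.2° falls in segment 2 (65.4° to 111.6°, simple-harmonic, h = 6): β = 75.2 − 65.4 = 9.8°, B = 46.2°; Δs = 6/2·(1 − cos(π·0.2121)) = 0.6418; s = 20.0000 + 0.6418 = 20.6418
segment 2 (65.4° to 111.6°, simple-harmonic, h = 6) is passed completely: s = 20.0000 + (6) = 26.0000
θ = 136.9° falls in segment 3 (111.6° to 140.5°, uniform, h = -5): β = 136.9 − 111.6 = 25.3°, B = 28.9°; Δs = -5·25.3/28.9 = -4.3772; s = 26.0000 − 4.3772 = 21.6228
segment 3 (111.6° to 140.5°, uniform, h = -5) is passed completely: s = 26.0000 + (-5) = 21.0000
segment 4 (140.5° to 163.3°, uniform, h = 22) is passed completely: s = 21.0000 + (22) = 43.0000
θ = 193.5° falls in segment 5 (163.3° to 210.7°, uniform, h = 18): β = 193.5 − 163.3 = 30.2°, B = 47.4°; Δs = 18·30.2/47.4 = 11.4684; s = 43.0000 + 11.4684 = 54.4684
θ=74°: R = R0 + s = 44 + 20.4985 = 64.4985
θ=75.2°: R = R0 + s = 44 + 20.6418 = 64.6418
θ=136.9°: R = R0 + s = 44 + 21.6228 = 65.6228
θ=193.5°: R = R0 + s = 44 + 54.4684 = 98.4684

θ=74°: 64.4985
θ=75.2°: 64.6418
θ=136.9°: 65.6228
θ=193.5°: 98.4684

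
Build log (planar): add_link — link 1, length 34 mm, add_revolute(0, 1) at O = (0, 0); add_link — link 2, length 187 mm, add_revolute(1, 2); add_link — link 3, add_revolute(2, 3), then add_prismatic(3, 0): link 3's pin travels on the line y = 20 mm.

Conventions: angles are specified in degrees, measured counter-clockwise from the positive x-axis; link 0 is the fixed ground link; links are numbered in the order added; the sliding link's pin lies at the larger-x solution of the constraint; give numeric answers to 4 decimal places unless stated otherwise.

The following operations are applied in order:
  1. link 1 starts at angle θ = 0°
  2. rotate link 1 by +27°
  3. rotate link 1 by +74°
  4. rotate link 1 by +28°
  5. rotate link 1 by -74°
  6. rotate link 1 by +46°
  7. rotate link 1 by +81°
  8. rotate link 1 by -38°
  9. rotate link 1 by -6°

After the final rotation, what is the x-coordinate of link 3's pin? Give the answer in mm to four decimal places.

geometry: r = 34 mm, L = 187 mm, e = 20 mm; θ starts at 0°
rotate link 1 by +27°: θ ← 0° +27° = 27°
rotate link 1 by +74°: θ ← 27° +74° = 101°
rotate link 1 by +28°: θ ← 101° +28° = 129°
rotate link 1 by -74°: θ ← 129° -74° = 55°
rotate link 1 by +46°: θ ← 55° +46° = 101°
rotate link 1 by +81°: θ ← 101° +81° = 182°
rotate link 1 by -38°: θ ← 182° -38° = 144°
rotate link 1 by -6°: θ ← 144° -6° = 138°
crank pin P = (r cos θ, r sin θ) = (-25.266924, 22.750441)
h = r sin θ − e = 22.750441 − 20 = 2.750441
x = r cos θ + √(L² − h²) = -25.266924 + 186.979772 = 161.712848

161.7128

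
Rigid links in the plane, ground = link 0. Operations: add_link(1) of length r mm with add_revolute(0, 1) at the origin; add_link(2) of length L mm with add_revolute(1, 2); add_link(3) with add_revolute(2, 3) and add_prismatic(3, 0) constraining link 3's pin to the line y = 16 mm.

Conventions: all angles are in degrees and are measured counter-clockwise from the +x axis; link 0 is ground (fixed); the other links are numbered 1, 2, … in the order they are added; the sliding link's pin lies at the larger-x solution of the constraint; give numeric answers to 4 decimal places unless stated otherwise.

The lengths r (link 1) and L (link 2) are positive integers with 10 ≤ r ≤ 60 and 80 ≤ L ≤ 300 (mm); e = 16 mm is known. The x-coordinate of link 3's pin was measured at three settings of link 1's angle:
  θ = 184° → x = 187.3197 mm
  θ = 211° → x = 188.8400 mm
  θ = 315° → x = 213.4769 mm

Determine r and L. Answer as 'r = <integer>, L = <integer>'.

constraint per measurement: (x − r cos θ)² + (r sin θ − e)² = L²
subtracting the θ₁ and θ₂ equations cancels the r² and L² terms:
r = (x₁² − x₂²) / (2[(x₁cos θ₁ + e sin θ₁) − (x₂cos θ₂ + e sin θ₂)]) = 15.9997 → r = 16
L² = (x₁ − r cos θ₁)² + (r sin θ₁ − e)² = 41616.0141 → L = 204.0000 → L = 204
check at θ₃=315°: x = 213.4769 (printed 213.4769) ✓

r = 16, L = 204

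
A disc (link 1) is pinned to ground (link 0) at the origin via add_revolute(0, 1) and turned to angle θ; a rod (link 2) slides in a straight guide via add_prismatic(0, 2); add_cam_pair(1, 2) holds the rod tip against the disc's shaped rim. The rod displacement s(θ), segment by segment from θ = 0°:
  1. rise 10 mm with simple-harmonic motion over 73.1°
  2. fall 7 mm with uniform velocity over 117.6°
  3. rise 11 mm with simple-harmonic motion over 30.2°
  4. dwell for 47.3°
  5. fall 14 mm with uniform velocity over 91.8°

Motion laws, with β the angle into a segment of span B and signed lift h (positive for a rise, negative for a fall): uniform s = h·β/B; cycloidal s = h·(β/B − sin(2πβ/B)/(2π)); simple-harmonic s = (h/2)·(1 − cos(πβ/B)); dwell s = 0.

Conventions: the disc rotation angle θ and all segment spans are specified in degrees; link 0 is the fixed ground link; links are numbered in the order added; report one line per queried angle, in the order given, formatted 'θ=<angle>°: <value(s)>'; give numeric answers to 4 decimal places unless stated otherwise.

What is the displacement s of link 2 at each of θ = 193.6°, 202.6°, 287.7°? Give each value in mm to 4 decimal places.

segment 1 (0° to 73.1°, simple-harmonic, h = 10) is passed completely: s = 0.0000 + (10) = 10.0000
segment 2 (73.1° to 190.7°, uniform, h = -7) is passed completely: s = 10.0000 + (-7) = 3.0000
θ = 193.6° falls in segment 3 (190.7° to 220.9°, simple-harmonic, h = 11): β = 193.6 − 190.7 = 2.9°, B = 30.2°; Δs = 11/2·(1 − cos(π·0.0960)) = 0.2484; s = 3.0000 + 0.2484 = 3.2484
θ = 202.6° falls in segment 3 (190.7° to 220.9°, simple-harmonic, h = 11): β = 202.6 − 190.7 = 11.9°, B = 30.2°; Δs = 11/2·(1 − cos(π·0.3940)) = 3.7028; s = 3.0000 + 3.7028 = 6.7028
segment 3 (190.7° to 220.9°, simple-harmonic, h = 11) is passed completely: s = 3.0000 + (11) = 14.0000
segment 4 (220.9° to 268.2°, dwell): s unchanged at 14.0000
θ = 287.7° falls in segment 5 (268.2° to 360°, uniform, h = -14): β = 287.7 − 268.2 = 19.5°, B = 91.8°; Δs = -14·19.5/91.8 = -2.9739; s = 14.0000 − 2.9739 = 11.0261

θ=193.6°: 3.2484
θ=202.6°: 6.7028
θ=287.7°: 11.0261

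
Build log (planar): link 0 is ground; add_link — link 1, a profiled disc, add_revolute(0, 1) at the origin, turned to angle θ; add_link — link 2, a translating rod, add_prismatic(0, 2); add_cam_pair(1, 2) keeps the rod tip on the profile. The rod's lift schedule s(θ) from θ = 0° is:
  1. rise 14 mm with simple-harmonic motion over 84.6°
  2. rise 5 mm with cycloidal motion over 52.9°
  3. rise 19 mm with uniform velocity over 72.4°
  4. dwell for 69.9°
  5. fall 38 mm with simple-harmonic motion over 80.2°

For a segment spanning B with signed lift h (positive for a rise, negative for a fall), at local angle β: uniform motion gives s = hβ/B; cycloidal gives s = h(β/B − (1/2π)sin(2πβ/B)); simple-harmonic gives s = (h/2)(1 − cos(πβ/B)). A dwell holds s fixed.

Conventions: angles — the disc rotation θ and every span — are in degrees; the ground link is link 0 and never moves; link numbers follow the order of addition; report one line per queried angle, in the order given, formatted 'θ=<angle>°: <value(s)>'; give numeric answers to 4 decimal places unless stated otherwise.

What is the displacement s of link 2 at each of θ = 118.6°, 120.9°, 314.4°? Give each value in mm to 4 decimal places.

seg 1 [0°–84.6°] simple-harmonic, h=14: full span → s += 14 → s = 14.0000
seg 2 [84.6°–137.5°] cycloidal, h=5: θ=118.6° here. β=34, B=52.9. 5·(0.6427 − sin(2π·0.6427)/(2π)) = 3.8354 → s = 17.8354
seg 2 [84.6°–137.5°] cycloidal, h=5: θ=120.9° here. β=36.3, B=52.9. 5·(0.6862 − sin(2π·0.6862)/(2π)) = 4.1637 → s = 18.1637
seg 2 [84.6°–137.5°] cycloidal, h=5: full span → s += 5 → s = 19.0000
seg 3 [137.5°–209.9°] uniform, h=19: full span → s += 19 → s = 38.0000
seg 4 [209.9°–279.8°] dwell: s stays 38.0000
seg 5 [279.8°–360°] simple-harmonic, h=-38: θ=314.4° here. β=34.6, B=80.2. -38/2·(1 − cos(π·0.4314)) = -14.9381 → s = 23.0619

θ=118.6°: 17.8354
θ=120.9°: 18.1637
θ=314.4°: 23.0619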